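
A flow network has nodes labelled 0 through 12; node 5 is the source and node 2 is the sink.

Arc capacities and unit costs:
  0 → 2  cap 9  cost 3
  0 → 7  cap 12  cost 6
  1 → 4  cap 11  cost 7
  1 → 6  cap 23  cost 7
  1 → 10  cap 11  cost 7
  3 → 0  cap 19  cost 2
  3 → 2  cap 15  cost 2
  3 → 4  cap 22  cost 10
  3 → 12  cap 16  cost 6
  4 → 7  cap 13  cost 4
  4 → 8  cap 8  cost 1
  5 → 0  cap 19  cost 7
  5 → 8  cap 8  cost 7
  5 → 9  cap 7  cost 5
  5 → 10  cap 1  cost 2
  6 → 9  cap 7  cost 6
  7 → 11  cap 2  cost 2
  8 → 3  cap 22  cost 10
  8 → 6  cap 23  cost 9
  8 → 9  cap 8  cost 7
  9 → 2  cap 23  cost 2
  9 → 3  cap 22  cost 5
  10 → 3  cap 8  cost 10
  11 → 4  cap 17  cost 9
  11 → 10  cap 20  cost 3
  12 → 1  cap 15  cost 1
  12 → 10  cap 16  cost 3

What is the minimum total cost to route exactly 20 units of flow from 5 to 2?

shortest-cost path #1: 5→9→2 push 7 @ unit cost 7 (adds 49)
shortest-cost path #2: 5→0→2 push 9 @ unit cost 10 (adds 90)
shortest-cost path #3: 5→10→3→2 push 1 @ unit cost 14 (adds 14)
shortest-cost path #4: 5→8→9→2 push 3 @ unit cost 16 (adds 48)
total cost = 201

Minimum cost for 20 units: 201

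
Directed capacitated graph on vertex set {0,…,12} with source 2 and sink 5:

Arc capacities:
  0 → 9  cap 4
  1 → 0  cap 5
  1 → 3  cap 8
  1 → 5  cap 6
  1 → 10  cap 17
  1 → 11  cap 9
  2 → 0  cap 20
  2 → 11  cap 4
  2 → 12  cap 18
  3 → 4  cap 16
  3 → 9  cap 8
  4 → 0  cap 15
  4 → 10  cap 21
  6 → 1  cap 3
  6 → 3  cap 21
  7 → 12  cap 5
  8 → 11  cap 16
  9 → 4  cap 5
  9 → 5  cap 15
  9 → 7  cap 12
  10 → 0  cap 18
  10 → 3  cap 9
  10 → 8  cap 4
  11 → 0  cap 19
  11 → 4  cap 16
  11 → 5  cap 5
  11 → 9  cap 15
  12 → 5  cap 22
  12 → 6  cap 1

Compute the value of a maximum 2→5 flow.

augment #1: 2→11→5 bottleneck 4, total now 4
augment #2: 2→12→5 bottleneck 18, total now 22
augment #3: 2→0→9→5 bottleneck 4, total now 26

Maximum flow value: 26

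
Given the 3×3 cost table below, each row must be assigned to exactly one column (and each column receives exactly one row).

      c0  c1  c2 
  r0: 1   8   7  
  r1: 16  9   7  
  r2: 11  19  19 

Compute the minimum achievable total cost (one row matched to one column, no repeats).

optimal assignment: row0→col1 (cost 8), row1→col2 (cost 7), row2→col0 (cost 11)
total = 8 + 7 + 11 = 26

Minimum assignment cost: 26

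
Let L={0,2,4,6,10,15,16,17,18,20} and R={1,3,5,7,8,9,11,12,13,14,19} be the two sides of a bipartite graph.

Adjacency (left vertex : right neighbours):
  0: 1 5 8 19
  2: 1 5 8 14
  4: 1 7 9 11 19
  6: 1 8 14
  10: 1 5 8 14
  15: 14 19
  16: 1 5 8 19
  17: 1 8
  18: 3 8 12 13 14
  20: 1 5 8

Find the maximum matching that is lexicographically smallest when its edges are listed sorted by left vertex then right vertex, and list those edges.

|M| = 7 (so the lex-smallest maximum matching has 7 edges)
process left vertices in ascending order; for each, take the smallest-labelled available neighbour that still permits 7 edges overall, or leave it unmatched if none does
lex-smallest matching: {0-1, 2-5, 4-7, 6-8, 10-14, 15-19, 18-3}

Lex-smallest maximum matching: {(0,1), (2,5), (4,7), (6,8), (10,14), (15,19), (18,3)}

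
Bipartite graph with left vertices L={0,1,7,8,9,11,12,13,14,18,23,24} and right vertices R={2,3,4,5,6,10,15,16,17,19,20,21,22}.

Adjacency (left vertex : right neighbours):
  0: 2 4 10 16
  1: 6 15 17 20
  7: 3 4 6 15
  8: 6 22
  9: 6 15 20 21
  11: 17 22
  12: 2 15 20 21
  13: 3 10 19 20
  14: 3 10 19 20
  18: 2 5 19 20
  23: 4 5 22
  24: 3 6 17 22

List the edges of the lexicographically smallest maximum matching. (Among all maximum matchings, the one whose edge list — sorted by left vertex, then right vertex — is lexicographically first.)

|M| = 12 (so the lex-smallest maximum matching has 12 edges)
process left vertices in ascending order; for each, take the smallest-labelled available neighbour that still permits 12 edges overall, or leave it unmatched if none does
lex-smallest matching: {0-2, 1-6, 7-4, 8-22, 9-15, 11-17, 12-21, 13-10, 14-19, 18-20, 23-5, 24-3}

Lex-smallest maximum matching: {(0,2), (1,6), (7,4), (8,22), (9,15), (11,17), (12,21), (13,10), (14,19), (18,20), (23,5), (24,3)}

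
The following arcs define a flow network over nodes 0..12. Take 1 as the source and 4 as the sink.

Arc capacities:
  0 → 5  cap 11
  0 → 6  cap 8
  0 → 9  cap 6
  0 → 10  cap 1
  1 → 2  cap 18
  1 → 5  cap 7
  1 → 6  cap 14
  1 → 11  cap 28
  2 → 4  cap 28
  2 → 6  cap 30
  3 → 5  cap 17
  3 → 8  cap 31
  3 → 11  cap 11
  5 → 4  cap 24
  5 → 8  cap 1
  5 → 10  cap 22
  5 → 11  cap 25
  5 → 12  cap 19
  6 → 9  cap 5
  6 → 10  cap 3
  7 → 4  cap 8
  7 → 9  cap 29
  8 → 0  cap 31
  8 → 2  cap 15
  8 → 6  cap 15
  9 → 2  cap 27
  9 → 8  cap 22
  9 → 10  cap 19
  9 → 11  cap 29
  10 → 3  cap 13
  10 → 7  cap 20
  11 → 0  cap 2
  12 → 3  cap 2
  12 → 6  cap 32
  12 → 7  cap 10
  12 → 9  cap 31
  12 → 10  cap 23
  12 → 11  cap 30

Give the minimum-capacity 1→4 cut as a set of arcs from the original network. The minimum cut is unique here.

augment #1: 1→2→4 push 18
augment #2: 1→5→4 push 7
augment #3: 1→6→9→2→4 push 5
augment #4: 1→6→10→7→4 push 3
augment #5: 1→11→0→5→4 push 2
max flow = 35; residual-reachable set from 1 gives S-side
cut edges (S→T): {(1,2), (1,5), (6,9), (6,10), (11,0)} total cap 35

Min-cut arcs: {(1,2), (1,5), (6,9), (6,10), (11,0)} (total capacity 35)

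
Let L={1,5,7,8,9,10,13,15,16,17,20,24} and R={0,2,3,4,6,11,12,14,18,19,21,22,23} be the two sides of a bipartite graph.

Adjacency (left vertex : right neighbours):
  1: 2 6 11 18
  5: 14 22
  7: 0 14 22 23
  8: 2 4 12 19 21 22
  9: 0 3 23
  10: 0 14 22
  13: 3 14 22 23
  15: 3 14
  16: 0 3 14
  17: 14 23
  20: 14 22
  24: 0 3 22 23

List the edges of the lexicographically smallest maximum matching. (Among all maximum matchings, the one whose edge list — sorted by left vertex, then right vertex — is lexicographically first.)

|M| = 7 (so the lex-smallest maximum matching has 7 edges)
process left vertices in ascending order; for each, take the smallest-labelled available neighbour that still permits 7 edges overall, or leave it unmatched if none does
lex-smallest matching: {1-2, 5-14, 7-0, 8-4, 9-3, 10-22, 13-23}

Lex-smallest maximum matching: {(1,2), (5,14), (7,0), (8,4), (9,3), (10,22), (13,23)}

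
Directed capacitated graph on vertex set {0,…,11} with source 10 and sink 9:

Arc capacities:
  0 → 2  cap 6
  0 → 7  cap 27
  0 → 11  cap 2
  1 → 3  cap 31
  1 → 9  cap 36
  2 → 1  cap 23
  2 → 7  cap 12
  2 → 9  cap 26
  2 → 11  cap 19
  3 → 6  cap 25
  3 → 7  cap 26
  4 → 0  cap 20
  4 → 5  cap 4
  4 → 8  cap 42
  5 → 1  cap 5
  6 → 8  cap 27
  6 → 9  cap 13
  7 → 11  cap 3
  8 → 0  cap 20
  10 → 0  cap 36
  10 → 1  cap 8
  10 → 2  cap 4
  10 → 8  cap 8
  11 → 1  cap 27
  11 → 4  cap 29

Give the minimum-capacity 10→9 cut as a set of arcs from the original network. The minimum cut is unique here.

Min-cut arcs: {(0,2), (0,11), (7,11), (10,1), (10,2)} (total capacity 23)

augment #1: 10→1→9 push 8
augment #2: 10→2→9 push 4
augment #3: 10→0→2→9 push 6
augment #4: 10→0→11→1→9 push 2
augment #5: 10→0→7→11→1→9 push 3
max flow = 23; residual-reachable set from 10 gives S-side
cut edges (S→T): {(0,2), (0,11), (7,11), (10,1), (10,2)} total cap 23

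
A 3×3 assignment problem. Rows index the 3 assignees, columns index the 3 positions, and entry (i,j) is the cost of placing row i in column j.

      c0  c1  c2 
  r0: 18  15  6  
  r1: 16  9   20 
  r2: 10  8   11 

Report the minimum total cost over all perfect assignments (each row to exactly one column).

Minimum assignment cost: 25

optimal assignment: row0→col2 (cost 6), row1→col1 (cost 9), row2→col0 (cost 10)
total = 6 + 9 + 10 = 25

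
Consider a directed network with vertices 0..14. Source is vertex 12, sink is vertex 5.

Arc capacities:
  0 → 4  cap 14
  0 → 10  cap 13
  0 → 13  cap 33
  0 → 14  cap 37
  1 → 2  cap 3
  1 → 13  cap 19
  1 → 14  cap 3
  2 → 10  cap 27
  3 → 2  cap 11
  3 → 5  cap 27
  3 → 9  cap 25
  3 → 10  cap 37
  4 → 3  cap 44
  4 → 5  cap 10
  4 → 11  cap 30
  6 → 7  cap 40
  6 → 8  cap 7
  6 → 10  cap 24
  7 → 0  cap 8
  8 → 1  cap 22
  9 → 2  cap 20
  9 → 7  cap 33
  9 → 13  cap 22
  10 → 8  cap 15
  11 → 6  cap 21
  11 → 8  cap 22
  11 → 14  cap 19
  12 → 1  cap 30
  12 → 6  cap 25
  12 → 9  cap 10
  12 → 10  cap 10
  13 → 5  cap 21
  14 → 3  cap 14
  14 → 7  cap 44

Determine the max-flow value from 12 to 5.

augment #1: 12→1→13→5 bottleneck 19, total now 19
augment #2: 12→9→13→5 bottleneck 2, total now 21
augment #3: 12→1→14→3→5 bottleneck 3, total now 24
augment #4: 12→6→7→0→4→5 bottleneck 8, total now 32

Maximum flow value: 32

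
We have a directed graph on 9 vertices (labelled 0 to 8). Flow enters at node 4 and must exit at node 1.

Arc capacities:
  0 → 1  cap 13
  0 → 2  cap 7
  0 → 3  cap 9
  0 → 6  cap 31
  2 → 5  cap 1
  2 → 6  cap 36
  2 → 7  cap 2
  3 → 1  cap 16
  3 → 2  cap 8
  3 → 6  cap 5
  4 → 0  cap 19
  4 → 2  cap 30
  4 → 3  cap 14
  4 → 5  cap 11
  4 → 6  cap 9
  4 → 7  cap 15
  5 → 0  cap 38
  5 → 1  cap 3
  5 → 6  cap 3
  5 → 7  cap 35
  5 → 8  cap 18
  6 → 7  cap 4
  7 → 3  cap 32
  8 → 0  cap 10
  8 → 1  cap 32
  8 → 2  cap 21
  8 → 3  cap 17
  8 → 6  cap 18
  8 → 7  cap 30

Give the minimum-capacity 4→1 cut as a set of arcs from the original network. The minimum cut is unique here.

Min-cut arcs: {(0,1), (2,5), (3,1), (4,5)} (total capacity 41)

augment #1: 4→0→1 push 13
augment #2: 4→3→1 push 14
augment #3: 4→5→1 push 3
augment #4: 4→0→3→1 push 2
augment #5: 4→5→8→1 push 8
augment #6: 4→2→5→8→1 push 1
max flow = 41; residual-reachable set from 4 gives S-side
cut edges (S→T): {(0,1), (2,5), (3,1), (4,5)} total cap 41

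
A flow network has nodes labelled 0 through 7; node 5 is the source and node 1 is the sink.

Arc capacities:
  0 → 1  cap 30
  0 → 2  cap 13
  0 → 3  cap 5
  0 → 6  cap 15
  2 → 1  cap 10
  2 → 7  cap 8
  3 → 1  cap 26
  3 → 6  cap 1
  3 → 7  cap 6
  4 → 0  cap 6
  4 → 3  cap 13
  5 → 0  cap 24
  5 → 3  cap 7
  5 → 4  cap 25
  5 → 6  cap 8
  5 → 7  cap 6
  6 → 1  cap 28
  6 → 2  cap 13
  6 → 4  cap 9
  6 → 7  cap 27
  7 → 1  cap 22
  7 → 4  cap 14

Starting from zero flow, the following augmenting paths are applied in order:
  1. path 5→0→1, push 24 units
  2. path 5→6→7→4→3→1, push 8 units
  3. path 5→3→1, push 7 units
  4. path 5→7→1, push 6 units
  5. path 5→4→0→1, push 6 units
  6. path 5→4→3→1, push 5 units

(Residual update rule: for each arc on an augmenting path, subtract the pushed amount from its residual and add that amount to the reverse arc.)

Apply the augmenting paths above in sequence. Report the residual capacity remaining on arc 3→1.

after path 1 (5→0→1, push 24): res(3,1)=26
after path 2 (5→6→7→4→3→1, push 8): res(3,1)=18
after path 3 (5→3→1, push 7): res(3,1)=11
after path 4 (5→7→1, push 6): res(3,1)=11
after path 5 (5→4→0→1, push 6): res(3,1)=11
after path 6 (5→4→3→1, push 5): res(3,1)=6

Residual capacity of (3,1): 6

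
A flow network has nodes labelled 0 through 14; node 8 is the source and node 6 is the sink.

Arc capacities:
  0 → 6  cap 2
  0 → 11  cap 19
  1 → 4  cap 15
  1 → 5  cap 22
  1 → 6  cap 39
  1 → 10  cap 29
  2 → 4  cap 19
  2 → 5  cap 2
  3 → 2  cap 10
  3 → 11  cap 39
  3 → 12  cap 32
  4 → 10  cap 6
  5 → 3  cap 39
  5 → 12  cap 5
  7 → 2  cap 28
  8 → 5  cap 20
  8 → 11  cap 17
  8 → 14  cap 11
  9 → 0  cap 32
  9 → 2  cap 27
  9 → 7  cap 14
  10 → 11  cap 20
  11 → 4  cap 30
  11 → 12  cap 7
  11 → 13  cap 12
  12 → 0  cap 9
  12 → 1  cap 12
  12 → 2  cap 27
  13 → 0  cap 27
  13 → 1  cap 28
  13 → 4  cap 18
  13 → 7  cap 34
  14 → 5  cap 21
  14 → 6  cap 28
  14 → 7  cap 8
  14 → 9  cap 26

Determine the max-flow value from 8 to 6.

Maximum flow value: 37

augment #1: 8→14→6 bottleneck 11, total now 11
augment #2: 8→5→12→0→6 bottleneck 2, total now 13
augment #3: 8→5→12→1→6 bottleneck 3, total now 16
augment #4: 8→11→12→1→6 bottleneck 7, total now 23
augment #5: 8→11→13→1→6 bottleneck 10, total now 33
augment #6: 8→5→3→12→1→6 bottleneck 2, total now 35
augment #7: 8→5→3→11→13→1→6 bottleneck 2, total now 37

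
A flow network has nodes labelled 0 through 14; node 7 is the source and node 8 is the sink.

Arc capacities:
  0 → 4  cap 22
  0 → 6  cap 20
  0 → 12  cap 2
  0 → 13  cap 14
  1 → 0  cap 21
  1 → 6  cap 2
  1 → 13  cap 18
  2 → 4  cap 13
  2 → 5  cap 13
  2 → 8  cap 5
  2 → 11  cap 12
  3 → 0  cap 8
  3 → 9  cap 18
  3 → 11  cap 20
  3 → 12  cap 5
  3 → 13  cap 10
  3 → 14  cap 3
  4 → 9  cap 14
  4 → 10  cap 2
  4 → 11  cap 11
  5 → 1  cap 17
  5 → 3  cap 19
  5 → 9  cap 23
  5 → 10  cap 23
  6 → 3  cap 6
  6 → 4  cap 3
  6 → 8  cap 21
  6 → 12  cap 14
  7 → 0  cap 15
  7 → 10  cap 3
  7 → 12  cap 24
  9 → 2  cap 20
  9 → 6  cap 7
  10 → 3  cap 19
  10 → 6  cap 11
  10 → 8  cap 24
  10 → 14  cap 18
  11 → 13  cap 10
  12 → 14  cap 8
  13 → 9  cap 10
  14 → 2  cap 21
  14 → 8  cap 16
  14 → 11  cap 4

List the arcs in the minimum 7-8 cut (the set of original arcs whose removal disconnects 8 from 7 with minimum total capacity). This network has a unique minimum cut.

augment #1: 7→10→8 push 3
augment #2: 7→0→6→8 push 15
augment #3: 7→12→14→8 push 8
max flow = 26; residual-reachable set from 7 gives S-side
cut edges (S→T): {(7,0), (7,10), (12,14)} total cap 26

Min-cut arcs: {(7,0), (7,10), (12,14)} (total capacity 26)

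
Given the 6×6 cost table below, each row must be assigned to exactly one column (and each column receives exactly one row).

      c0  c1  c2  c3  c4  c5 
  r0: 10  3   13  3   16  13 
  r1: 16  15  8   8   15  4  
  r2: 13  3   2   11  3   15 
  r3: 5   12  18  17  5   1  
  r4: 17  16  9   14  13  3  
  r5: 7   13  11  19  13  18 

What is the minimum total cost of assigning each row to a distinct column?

Minimum assignment cost: 28

optimal assignment: row0→col1 (cost 3), row1→col3 (cost 8), row2→col2 (cost 2), row3→col4 (cost 5), row4→col5 (cost 3), row5→col0 (cost 7)
total = 3 + 8 + 2 + 5 + 3 + 7 = 28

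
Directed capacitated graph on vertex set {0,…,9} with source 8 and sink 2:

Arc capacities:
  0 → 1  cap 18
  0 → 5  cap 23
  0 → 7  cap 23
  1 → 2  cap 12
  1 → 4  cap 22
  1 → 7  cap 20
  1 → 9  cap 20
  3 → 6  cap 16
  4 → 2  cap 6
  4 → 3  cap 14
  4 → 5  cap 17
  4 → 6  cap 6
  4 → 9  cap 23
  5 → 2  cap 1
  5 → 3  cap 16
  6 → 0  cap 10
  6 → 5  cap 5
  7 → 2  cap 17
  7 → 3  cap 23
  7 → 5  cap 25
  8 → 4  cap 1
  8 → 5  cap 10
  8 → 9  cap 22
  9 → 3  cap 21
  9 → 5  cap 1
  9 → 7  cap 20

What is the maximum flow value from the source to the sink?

Maximum flow value: 29

augment #1: 8→4→2 bottleneck 1, total now 1
augment #2: 8→5→2 bottleneck 1, total now 2
augment #3: 8→9→7→2 bottleneck 17, total now 19
augment #4: 8→5→3→6→0→1→2 bottleneck 9, total now 28
augment #5: 8→9→3→6→0→1→2 bottleneck 1, total now 29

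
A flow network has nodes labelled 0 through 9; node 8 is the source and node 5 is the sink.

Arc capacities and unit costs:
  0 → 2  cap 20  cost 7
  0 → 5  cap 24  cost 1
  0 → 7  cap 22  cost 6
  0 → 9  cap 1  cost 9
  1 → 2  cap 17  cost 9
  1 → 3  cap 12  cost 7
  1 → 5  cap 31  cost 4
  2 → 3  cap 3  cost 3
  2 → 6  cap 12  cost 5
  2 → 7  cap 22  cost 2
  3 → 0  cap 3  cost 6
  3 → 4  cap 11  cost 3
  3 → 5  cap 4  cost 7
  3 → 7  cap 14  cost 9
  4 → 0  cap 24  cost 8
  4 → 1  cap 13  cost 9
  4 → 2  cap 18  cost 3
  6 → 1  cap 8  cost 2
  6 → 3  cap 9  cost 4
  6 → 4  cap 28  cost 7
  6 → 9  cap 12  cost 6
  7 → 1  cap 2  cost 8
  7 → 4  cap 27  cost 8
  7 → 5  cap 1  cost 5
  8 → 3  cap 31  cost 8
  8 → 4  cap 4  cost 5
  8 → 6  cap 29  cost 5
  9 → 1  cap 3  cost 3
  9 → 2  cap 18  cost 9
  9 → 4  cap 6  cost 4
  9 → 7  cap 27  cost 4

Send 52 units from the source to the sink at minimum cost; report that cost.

shortest-cost path #1: 8→6→1→5 push 8 @ unit cost 11 (adds 88)
shortest-cost path #2: 8→4→0→5 push 4 @ unit cost 14 (adds 56)
shortest-cost path #3: 8→3→5 push 4 @ unit cost 15 (adds 60)
shortest-cost path #4: 8→3→0→5 push 3 @ unit cost 15 (adds 45)
shortest-cost path #5: 8→6→9→1→5 push 3 @ unit cost 18 (adds 54)
shortest-cost path #6: 8→3→4→0→5 push 11 @ unit cost 20 (adds 220)
shortest-cost path #7: 8→6→9→7→5 push 1 @ unit cost 20 (adds 20)
shortest-cost path #8: 8→6→4→0→5 push 6 @ unit cost 21 (adds 126)
shortest-cost path #9: 8→6→4→1→5 push 11 @ unit cost 25 (adds 275)
shortest-cost path #10: 8→3→7→9→6→4→1→5 push 1 @ unit cost 27 (adds 27)
total cost = 971

Minimum cost for 52 units: 971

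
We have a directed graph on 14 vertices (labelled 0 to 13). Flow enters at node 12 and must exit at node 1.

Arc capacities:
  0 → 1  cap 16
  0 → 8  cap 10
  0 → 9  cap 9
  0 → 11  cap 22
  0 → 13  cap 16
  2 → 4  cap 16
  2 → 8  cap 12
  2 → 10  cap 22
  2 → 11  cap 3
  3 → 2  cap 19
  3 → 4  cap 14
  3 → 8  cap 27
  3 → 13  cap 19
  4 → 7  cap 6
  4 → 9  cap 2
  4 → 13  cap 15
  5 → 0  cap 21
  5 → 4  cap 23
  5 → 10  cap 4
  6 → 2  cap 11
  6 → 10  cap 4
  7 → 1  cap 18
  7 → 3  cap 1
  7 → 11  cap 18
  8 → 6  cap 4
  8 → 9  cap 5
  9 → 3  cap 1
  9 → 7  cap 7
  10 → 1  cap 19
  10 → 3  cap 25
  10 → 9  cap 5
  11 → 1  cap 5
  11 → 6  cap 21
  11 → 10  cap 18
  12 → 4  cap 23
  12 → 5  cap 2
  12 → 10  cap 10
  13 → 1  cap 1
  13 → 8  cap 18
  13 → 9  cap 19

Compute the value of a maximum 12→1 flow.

augment #1: 12→10→1 bottleneck 10, total now 10
augment #2: 12→4→7→1 bottleneck 6, total now 16
augment #3: 12→4→13→1 bottleneck 1, total now 17
augment #4: 12→5→0→1 bottleneck 2, total now 19
augment #5: 12→4→9→7→1 bottleneck 2, total now 21
augment #6: 12→4→13→9→7→1 bottleneck 5, total now 26
augment #7: 12→4→13→8→6→10→1 bottleneck 4, total now 30
augment #8: 12→4→13→9→3→2→10→1 bottleneck 1, total now 31

Maximum flow value: 31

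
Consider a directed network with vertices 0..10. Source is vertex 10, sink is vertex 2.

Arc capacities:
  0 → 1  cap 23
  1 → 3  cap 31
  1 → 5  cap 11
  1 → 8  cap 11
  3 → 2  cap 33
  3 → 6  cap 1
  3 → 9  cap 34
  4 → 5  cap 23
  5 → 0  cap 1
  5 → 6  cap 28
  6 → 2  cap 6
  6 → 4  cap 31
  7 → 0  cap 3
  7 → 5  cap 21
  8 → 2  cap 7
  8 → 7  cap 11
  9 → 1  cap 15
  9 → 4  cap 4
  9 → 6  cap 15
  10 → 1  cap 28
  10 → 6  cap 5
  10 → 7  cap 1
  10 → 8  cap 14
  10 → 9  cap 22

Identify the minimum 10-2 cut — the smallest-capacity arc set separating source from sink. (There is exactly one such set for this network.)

Min-cut arcs: {(1,3), (6,2), (8,2)} (total capacity 44)

augment #1: 10→6→2 push 5
augment #2: 10→8→2 push 7
augment #3: 10→1→3→2 push 28
augment #4: 10→9→6→2 push 1
augment #5: 10→9→1→3→2 push 3
max flow = 44; residual-reachable set from 10 gives S-side
cut edges (S→T): {(1,3), (6,2), (8,2)} total cap 44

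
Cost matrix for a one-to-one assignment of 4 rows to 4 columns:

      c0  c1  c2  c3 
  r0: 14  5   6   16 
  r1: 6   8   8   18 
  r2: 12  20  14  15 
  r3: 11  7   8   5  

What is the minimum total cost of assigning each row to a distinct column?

one of 2 optimal assignments: row0→col1 (cost 5), row1→col0 (cost 6), row2→col2 (cost 14), row3→col3 (cost 5)
total = 5 + 6 + 14 + 5 = 30

Minimum assignment cost: 30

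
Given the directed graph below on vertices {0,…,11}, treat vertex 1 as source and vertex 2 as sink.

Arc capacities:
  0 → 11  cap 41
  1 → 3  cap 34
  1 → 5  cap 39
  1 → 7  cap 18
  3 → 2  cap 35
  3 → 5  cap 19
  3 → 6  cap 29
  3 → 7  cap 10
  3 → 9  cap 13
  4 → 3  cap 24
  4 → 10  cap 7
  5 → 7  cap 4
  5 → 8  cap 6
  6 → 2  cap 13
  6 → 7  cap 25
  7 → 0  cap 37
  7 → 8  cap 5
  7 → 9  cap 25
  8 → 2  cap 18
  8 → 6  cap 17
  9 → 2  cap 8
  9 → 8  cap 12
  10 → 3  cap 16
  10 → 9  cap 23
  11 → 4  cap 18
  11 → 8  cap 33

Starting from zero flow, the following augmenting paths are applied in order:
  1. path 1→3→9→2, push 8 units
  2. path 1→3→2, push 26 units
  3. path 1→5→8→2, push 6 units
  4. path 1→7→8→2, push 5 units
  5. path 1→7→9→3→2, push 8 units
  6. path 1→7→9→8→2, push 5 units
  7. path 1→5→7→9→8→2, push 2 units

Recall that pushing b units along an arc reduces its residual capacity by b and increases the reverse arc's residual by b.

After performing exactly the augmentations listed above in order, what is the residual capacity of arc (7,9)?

Residual capacity of (7,9): 10

after path 1 (1→3→9→2, push 8): res(7,9)=25
after path 2 (1→3→2, push 26): res(7,9)=25
after path 3 (1→5→8→2, push 6): res(7,9)=25
after path 4 (1→7→8→2, push 5): res(7,9)=25
after path 5 (1→7→9→3→2, push 8): res(7,9)=17
after path 6 (1→7→9→8→2, push 5): res(7,9)=12
after path 7 (1→5→7→9→8→2, push 2): res(7,9)=10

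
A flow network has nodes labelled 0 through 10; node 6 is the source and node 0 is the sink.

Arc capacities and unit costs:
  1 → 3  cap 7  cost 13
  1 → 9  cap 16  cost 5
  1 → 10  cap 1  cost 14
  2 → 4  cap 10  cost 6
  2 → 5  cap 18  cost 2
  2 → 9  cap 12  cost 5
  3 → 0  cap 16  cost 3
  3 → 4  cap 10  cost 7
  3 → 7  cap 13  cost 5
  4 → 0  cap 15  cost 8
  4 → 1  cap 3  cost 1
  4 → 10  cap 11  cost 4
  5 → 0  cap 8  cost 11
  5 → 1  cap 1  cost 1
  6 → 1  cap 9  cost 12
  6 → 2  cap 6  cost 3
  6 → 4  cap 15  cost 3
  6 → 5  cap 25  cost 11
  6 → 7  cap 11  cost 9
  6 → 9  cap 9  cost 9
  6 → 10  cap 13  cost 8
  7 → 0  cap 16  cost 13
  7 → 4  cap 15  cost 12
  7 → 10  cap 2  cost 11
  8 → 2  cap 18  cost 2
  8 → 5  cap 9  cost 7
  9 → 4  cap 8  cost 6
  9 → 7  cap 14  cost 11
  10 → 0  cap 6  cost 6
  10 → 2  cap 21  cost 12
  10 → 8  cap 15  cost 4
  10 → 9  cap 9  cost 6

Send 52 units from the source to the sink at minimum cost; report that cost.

Minimum cost for 52 units: 992

shortest-cost path #1: 6→4→0 push 15 @ unit cost 11 (adds 165)
shortest-cost path #2: 6→10→0 push 6 @ unit cost 14 (adds 84)
shortest-cost path #3: 6→2→5→0 push 6 @ unit cost 16 (adds 96)
shortest-cost path #4: 6→7→0 push 11 @ unit cost 22 (adds 242)
shortest-cost path #5: 6→5→0 push 2 @ unit cost 22 (adds 44)
shortest-cost path #6: 6→1→3→0 push 7 @ unit cost 28 (adds 196)
shortest-cost path #7: 6→9→7→0 push 5 @ unit cost 33 (adds 165)
total cost = 992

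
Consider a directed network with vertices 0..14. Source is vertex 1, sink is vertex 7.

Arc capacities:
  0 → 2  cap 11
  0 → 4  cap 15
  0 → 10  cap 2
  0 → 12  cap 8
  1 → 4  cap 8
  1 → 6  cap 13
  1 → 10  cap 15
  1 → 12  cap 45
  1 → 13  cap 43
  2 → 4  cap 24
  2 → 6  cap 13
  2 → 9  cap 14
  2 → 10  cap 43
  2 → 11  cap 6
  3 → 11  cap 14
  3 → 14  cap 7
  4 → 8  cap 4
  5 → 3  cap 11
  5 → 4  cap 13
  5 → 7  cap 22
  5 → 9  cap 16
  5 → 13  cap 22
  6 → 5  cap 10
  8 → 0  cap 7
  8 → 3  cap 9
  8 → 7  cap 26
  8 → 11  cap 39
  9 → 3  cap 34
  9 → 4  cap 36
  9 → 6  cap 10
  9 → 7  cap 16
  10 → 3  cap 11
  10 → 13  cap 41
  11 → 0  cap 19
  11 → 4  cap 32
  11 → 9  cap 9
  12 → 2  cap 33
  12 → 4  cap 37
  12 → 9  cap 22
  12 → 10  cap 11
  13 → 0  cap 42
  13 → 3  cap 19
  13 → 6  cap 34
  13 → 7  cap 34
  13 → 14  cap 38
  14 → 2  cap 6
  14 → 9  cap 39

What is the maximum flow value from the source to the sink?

augment #1: 1→13→7 bottleneck 34, total now 34
augment #2: 1→4→8→7 bottleneck 4, total now 38
augment #3: 1→6→5→7 bottleneck 10, total now 48
augment #4: 1→12→9→7 bottleneck 16, total now 64

Maximum flow value: 64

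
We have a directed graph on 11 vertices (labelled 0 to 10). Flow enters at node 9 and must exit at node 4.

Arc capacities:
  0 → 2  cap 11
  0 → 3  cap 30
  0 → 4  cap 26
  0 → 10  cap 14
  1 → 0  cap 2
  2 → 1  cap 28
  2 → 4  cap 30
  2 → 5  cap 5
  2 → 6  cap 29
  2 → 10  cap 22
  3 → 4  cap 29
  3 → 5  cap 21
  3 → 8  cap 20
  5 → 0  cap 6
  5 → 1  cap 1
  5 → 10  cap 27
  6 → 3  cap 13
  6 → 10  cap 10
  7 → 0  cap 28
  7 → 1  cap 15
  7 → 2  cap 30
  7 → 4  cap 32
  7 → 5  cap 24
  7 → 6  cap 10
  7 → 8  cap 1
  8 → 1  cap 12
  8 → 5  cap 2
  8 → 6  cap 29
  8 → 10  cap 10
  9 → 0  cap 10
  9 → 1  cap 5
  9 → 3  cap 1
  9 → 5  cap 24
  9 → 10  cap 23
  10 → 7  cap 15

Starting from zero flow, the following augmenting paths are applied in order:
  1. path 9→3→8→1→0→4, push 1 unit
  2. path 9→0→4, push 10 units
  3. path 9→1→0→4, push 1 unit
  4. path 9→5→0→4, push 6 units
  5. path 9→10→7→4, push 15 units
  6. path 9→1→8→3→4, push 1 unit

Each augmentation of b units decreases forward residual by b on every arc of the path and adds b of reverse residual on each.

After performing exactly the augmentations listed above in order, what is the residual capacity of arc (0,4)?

Residual capacity of (0,4): 8

after path 1 (9→3→8→1→0→4, push 1): res(0,4)=25
after path 2 (9→0→4, push 10): res(0,4)=15
after path 3 (9→1→0→4, push 1): res(0,4)=14
after path 4 (9→5→0→4, push 6): res(0,4)=8
after path 5 (9→10→7→4, push 15): res(0,4)=8
after path 6 (9→1→8→3→4, push 1): res(0,4)=8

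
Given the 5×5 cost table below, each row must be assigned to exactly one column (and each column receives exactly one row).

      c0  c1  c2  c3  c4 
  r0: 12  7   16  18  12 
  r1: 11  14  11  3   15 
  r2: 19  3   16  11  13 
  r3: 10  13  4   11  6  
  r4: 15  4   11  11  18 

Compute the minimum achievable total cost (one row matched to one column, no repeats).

Minimum assignment cost: 35

optimal assignment: row0→col0 (cost 12), row1→col3 (cost 3), row2→col1 (cost 3), row3→col4 (cost 6), row4→col2 (cost 11)
total = 12 + 3 + 3 + 6 + 11 = 35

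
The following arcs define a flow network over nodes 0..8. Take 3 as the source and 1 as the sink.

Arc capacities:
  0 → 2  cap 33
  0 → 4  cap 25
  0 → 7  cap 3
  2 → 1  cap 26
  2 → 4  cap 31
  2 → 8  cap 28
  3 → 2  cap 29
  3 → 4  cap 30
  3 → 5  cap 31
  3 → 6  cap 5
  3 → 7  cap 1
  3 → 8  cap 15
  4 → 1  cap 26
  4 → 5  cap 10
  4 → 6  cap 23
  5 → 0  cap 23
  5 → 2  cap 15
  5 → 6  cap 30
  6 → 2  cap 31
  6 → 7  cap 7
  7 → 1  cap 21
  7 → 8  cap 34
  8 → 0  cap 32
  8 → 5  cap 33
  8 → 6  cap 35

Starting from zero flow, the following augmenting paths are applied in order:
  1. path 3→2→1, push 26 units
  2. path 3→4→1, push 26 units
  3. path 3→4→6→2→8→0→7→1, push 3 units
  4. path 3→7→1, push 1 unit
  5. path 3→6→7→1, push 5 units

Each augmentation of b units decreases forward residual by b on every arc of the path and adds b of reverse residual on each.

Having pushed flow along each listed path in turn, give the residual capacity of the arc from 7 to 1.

after path 1 (3→2→1, push 26): res(7,1)=21
after path 2 (3→4→1, push 26): res(7,1)=21
after path 3 (3→4→6→2→8→0→7→1, push 3): res(7,1)=18
after path 4 (3→7→1, push 1): res(7,1)=17
after path 5 (3→6→7→1, push 5): res(7,1)=12

Residual capacity of (7,1): 12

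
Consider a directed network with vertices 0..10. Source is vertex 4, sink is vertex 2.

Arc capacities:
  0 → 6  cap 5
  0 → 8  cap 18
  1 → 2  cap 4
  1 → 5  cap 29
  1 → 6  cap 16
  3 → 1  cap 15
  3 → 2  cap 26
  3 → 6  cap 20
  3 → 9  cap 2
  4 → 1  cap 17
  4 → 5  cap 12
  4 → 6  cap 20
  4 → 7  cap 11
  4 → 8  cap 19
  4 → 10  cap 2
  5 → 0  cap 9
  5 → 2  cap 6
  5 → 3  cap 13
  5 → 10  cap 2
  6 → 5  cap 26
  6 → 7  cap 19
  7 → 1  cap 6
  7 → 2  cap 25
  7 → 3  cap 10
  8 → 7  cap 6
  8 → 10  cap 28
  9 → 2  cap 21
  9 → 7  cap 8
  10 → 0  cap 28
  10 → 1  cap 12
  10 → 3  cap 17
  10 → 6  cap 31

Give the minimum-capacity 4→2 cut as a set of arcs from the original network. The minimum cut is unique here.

augment #1: 4→1→2 push 4
augment #2: 4→5→2 push 6
augment #3: 4→7→2 push 11
augment #4: 4→5→3→2 push 6
augment #5: 4→6→7→2 push 14
augment #6: 4→10→3→2 push 2
augment #7: 4→1→5→3→2 push 7
augment #8: 4→6→7→3→2 push 5
augment #9: 4→8→7→3→2 push 5
augment #10: 4→8→10→3→2 push 1
augment #11: 4→8→10→3→9→2 push 2
max flow = 63; residual-reachable set from 4 gives S-side
cut edges (S→T): {(1,2), (3,2), (3,9), (5,2), (7,2)} total cap 63

Min-cut arcs: {(1,2), (3,2), (3,9), (5,2), (7,2)} (total capacity 63)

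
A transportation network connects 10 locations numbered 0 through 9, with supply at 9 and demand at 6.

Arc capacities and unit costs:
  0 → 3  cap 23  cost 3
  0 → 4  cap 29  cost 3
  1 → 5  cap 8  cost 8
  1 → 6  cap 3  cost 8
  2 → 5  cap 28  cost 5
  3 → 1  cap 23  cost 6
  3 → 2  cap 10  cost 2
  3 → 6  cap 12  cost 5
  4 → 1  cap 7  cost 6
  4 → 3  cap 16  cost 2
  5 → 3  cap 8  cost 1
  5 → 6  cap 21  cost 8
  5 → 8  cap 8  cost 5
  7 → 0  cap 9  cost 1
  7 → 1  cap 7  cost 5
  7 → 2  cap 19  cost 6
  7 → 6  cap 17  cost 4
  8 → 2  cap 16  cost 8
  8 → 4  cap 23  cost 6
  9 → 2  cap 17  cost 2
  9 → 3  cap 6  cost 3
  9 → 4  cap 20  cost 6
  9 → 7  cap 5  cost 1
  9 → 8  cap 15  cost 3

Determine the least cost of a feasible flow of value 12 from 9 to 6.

Minimum cost for 12 units: 86

shortest-cost path #1: 9→7→6 push 5 @ unit cost 5 (adds 25)
shortest-cost path #2: 9→3→6 push 6 @ unit cost 8 (adds 48)
shortest-cost path #3: 9→4→3→6 push 1 @ unit cost 13 (adds 13)
total cost = 86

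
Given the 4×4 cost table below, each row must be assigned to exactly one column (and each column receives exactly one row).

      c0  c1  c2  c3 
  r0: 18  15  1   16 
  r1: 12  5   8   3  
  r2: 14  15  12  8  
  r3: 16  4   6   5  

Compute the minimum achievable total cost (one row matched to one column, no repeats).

optimal assignment: row0→col2 (cost 1), row1→col3 (cost 3), row2→col0 (cost 14), row3→col1 (cost 4)
total = 1 + 3 + 14 + 4 = 22

Minimum assignment cost: 22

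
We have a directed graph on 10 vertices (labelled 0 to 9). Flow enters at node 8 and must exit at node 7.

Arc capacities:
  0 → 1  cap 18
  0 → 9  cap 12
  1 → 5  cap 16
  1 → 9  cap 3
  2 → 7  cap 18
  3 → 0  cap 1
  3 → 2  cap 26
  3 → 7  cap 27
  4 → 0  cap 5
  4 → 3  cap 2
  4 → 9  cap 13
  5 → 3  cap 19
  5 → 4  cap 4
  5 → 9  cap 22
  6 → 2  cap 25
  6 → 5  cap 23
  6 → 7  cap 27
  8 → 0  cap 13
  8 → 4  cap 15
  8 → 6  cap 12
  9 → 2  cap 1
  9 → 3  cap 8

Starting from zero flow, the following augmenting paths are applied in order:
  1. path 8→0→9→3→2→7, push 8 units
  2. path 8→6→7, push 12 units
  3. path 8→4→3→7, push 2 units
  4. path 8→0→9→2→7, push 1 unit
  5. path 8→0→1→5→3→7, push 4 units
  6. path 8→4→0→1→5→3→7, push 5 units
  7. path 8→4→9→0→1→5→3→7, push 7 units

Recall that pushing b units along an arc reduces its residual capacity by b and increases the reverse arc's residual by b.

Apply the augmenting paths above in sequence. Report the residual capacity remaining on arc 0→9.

Residual capacity of (0,9): 10

after path 1 (8→0→9→3→2→7, push 8): res(0,9)=4
after path 2 (8→6→7, push 12): res(0,9)=4
after path 3 (8→4→3→7, push 2): res(0,9)=4
after path 4 (8→0→9→2→7, push 1): res(0,9)=3
after path 5 (8→0→1→5→3→7, push 4): res(0,9)=3
after path 6 (8→4→0→1→5→3→7, push 5): res(0,9)=3
after path 7 (8→4→9→0→1→5→3→7, push 7): res(0,9)=10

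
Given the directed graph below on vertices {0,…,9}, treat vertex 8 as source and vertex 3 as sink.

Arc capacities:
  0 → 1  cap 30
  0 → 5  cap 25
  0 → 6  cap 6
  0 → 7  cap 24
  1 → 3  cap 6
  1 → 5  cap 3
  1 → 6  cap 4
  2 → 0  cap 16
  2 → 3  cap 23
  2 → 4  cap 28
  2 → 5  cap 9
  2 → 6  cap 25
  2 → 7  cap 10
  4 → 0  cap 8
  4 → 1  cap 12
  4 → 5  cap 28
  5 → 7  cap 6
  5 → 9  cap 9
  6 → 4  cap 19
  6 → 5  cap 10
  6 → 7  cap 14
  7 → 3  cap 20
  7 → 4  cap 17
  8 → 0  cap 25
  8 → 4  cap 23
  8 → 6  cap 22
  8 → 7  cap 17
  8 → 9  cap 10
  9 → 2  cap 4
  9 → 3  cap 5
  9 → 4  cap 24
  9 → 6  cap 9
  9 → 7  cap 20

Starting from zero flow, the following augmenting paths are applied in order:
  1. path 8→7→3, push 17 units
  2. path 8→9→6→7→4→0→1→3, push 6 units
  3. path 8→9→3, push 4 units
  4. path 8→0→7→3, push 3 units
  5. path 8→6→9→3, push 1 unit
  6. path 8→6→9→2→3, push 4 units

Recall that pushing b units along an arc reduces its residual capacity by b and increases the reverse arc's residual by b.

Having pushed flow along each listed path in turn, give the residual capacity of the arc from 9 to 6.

after path 1 (8→7→3, push 17): res(9,6)=9
after path 2 (8→9→6→7→4→0→1→3, push 6): res(9,6)=3
after path 3 (8→9→3, push 4): res(9,6)=3
after path 4 (8→0→7→3, push 3): res(9,6)=3
after path 5 (8→6→9→3, push 1): res(9,6)=4
after path 6 (8→6→9→2→3, push 4): res(9,6)=8

Residual capacity of (9,6): 8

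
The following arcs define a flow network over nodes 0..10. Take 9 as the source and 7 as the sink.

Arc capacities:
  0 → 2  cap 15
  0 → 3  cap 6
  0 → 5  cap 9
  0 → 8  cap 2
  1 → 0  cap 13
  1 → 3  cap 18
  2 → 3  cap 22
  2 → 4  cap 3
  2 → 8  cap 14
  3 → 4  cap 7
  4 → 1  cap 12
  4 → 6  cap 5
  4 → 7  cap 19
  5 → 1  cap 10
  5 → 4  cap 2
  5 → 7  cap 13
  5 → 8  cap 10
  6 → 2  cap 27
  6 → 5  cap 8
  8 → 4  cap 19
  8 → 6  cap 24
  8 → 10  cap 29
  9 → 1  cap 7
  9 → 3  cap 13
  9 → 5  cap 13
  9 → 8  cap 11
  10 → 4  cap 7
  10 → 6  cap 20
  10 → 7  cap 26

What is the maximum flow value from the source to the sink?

augment #1: 9→5→7 bottleneck 13, total now 13
augment #2: 9→3→4→7 bottleneck 7, total now 20
augment #3: 9→8→4→7 bottleneck 11, total now 31
augment #4: 9→1→0→2→4→7 bottleneck 1, total now 32
augment #5: 9→1→0→8→10→7 bottleneck 2, total now 34
augment #6: 9→1→0→2→8→10→7 bottleneck 4, total now 38

Maximum flow value: 38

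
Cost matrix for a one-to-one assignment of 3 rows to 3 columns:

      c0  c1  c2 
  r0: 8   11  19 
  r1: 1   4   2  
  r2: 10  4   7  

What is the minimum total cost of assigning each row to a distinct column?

optimal assignment: row0→col0 (cost 8), row1→col2 (cost 2), row2→col1 (cost 4)
total = 8 + 2 + 4 = 14

Minimum assignment cost: 14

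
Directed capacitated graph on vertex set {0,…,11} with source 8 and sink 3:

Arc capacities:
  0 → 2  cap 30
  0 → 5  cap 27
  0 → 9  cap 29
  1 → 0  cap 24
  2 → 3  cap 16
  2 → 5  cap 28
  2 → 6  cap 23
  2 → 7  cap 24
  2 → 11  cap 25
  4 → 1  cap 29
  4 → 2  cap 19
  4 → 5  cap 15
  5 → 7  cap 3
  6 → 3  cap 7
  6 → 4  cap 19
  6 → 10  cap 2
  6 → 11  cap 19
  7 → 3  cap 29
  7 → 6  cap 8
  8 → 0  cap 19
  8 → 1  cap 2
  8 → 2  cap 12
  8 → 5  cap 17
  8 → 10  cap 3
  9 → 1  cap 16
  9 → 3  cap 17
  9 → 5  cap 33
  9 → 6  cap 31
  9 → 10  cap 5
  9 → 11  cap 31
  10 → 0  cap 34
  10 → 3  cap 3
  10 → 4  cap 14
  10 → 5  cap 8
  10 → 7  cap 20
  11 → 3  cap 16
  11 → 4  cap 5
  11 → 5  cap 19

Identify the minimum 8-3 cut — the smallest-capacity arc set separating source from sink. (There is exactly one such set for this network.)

Min-cut arcs: {(5,7), (8,0), (8,1), (8,2), (8,10)} (total capacity 39)

augment #1: 8→2→3 push 12
augment #2: 8→10→3 push 3
augment #3: 8→0→2→3 push 4
augment #4: 8→0→9→3 push 15
augment #5: 8→5→7→3 push 3
augment #6: 8→1→0→9→3 push 2
max flow = 39; residual-reachable set from 8 gives S-side
cut edges (S→T): {(5,7), (8,0), (8,1), (8,2), (8,10)} total cap 39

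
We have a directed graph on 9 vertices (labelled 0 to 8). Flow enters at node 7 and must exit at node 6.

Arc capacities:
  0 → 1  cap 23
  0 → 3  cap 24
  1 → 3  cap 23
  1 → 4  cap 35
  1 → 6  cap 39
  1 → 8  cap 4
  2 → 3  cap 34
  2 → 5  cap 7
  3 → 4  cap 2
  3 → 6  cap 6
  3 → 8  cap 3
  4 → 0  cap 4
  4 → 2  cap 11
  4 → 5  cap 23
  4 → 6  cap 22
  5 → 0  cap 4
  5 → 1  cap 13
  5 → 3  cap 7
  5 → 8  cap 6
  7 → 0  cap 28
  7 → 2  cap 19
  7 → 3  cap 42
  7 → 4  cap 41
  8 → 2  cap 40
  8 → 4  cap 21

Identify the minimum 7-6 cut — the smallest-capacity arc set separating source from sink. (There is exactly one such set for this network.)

Min-cut arcs: {(0,1), (3,6), (4,6), (5,1)} (total capacity 64)

augment #1: 7→3→6 push 6
augment #2: 7→4→6 push 22
augment #3: 7→0→1→6 push 23
augment #4: 7→2→5→1→6 push 7
augment #5: 7→4→5→1→6 push 6
max flow = 64; residual-reachable set from 7 gives S-side
cut edges (S→T): {(0,1), (3,6), (4,6), (5,1)} total cap 64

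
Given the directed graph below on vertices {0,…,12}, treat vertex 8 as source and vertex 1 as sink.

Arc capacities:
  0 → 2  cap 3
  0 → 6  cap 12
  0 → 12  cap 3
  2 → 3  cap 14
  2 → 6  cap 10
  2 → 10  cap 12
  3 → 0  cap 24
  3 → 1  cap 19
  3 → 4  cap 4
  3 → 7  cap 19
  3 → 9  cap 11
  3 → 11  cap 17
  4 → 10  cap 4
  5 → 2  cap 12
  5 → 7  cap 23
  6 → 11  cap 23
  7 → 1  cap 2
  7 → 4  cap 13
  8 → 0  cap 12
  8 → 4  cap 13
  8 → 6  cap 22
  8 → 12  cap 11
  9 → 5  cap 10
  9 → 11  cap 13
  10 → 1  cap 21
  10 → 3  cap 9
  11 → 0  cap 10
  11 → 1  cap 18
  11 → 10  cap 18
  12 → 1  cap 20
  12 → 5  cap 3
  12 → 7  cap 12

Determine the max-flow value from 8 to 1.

Maximum flow value: 44

augment #1: 8→12→1 bottleneck 11, total now 11
augment #2: 8→0→12→1 bottleneck 3, total now 14
augment #3: 8→4→10→1 bottleneck 4, total now 18
augment #4: 8→6→11→1 bottleneck 18, total now 36
augment #5: 8→0→2→3→1 bottleneck 3, total now 39
augment #6: 8→6→11→10→1 bottleneck 4, total now 43
augment #7: 8→0→6→11→10→1 bottleneck 1, total now 44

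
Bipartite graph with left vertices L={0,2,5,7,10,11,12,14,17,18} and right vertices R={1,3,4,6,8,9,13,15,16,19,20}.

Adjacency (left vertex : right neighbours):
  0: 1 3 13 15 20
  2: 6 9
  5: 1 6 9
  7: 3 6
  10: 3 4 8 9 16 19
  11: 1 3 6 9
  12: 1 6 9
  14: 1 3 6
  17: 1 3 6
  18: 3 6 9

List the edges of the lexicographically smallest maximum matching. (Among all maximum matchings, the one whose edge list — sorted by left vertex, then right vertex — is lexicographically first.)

Lex-smallest maximum matching: {(0,13), (2,6), (5,1), (7,3), (10,4), (11,9)}

|M| = 6 (so the lex-smallest maximum matching has 6 edges)
process left vertices in ascending order; for each, take the smallest-labelled available neighbour that still permits 6 edges overall, or leave it unmatched if none does
lex-smallest matching: {0-13, 2-6, 5-1, 7-3, 10-4, 11-9}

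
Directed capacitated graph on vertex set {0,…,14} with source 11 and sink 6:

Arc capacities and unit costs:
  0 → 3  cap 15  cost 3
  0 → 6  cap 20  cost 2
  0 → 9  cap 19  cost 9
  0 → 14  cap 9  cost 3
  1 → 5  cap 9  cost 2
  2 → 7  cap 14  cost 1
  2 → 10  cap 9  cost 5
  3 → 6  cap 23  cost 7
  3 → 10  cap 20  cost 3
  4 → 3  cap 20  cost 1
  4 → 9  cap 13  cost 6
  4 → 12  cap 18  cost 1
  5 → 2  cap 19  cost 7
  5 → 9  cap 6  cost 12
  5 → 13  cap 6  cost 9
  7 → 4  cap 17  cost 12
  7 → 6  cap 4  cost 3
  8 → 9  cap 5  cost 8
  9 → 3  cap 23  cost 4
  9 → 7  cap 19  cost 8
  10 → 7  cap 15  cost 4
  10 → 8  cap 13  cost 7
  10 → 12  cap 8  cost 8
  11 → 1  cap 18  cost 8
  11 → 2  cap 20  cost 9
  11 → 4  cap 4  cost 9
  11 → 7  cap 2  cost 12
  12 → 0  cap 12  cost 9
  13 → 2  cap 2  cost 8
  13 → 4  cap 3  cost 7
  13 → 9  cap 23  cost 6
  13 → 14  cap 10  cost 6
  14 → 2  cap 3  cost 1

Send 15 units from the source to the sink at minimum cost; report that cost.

Minimum cost for 15 units: 330

shortest-cost path #1: 11→2→7→6 push 4 @ unit cost 13 (adds 52)
shortest-cost path #2: 11→4→3→6 push 4 @ unit cost 17 (adds 68)
shortest-cost path #3: 11→2→7→4→3→6 push 7 @ unit cost 30 (adds 210)
total cost = 330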